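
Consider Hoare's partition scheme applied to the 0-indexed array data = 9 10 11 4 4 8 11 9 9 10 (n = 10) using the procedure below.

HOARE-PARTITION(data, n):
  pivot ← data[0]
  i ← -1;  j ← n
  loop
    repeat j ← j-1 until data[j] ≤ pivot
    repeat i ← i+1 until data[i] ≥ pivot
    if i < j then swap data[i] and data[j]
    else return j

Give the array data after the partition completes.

pivot=9
j stops at 8 (9), i stops at 0 (9); swap ⇒ 9 10 11 4 4 8 11 9 9 10
j stops at 7 (9), i stops at 1 (10); swap ⇒ 9 9 11 4 4 8 11 10 9 10
j stops at 5 (8), i stops at 2 (11); swap ⇒ 9 9 8 4 4 11 11 10 9 10
j stops at 4, i stops at 5; i≥j ⇒ return 4. data=9 9 8 4 4 11 11 10 9 10

9 9 8 4 4 11 11 10 9 10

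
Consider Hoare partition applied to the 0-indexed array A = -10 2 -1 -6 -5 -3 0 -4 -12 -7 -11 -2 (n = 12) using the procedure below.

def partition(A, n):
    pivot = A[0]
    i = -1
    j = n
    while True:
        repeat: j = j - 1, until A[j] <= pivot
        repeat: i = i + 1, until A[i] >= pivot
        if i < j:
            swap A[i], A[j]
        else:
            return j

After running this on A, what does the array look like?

pivot = A[0] = -10; i = -1, j = 12
j→10 (A[10]=-11≤-10), i→0 (A[0]=-10≥-10); i<j, swap → -11 2 -1 -6 -5 -3 0 -4 -12 -7 -10 -2
j→8 (A[8]=-12≤-10), i→1 (A[1]=2≥-10); i<j, swap → -11 -12 -1 -6 -5 -3 0 -4 2 -7 -10 -2
j→1, i→2; i≥j, return j=1. A = -11 -12 -1 -6 -5 -3 0 -4 2 -7 -10 -2

-11 -12 -1 -6 -5 -3 0 -4 2 -7 -10 -2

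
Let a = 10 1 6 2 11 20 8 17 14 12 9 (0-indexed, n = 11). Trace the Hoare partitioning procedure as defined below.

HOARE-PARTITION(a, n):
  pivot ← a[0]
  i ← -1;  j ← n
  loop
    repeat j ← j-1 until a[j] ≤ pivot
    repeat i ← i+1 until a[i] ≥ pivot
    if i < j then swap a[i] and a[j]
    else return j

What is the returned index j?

pivot=10
j stops at 10 (9), i stops at 0 (10); swap ⇒ 9 1 6 2 11 20 8 17 14 12 10
j stops at 6 (8), i stops at 4 (11); swap ⇒ 9 1 6 2 8 20 11 17 14 12 10
j stops at 4, i stops at 5; i≥j ⇒ return 4. a=9 1 6 2 8 20 11 17 14 12 10

4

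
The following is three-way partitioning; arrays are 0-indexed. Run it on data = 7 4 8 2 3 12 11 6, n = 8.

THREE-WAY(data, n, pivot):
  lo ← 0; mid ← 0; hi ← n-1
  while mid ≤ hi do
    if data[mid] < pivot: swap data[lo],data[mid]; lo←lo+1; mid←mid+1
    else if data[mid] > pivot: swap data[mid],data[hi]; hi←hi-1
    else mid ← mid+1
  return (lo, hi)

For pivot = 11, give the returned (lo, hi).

(6, 6)

pivot = 11; lo=0, mid=0, hi=7
data[mid]=7<11: swap data[0],data[0]; lo=1,mid=1 → 7 4 8 2 3 12 11 6
data[mid]=4<11: swap data[1],data[1]; lo=2,mid=2 → 7 4 8 2 3 12 11 6
data[mid]=8<11: swap data[2],data[2]; lo=3,mid=3 → 7 4 8 2 3 12 11 6
data[mid]=2<11: swap data[3],data[3]; lo=4,mid=4 → 7 4 8 2 3 12 11 6
data[mid]=3<11: swap data[4],data[4]; lo=5,mid=5 → 7 4 8 2 3 12 11 6
data[mid]=12>11: swap data[5],data[7]; hi=6 → 7 4 8 2 3 6 11 12
data[mid]=6<11: swap data[5],data[5]; lo=6,mid=6 → 7 4 8 2 3 6 11 12
data[mid]=11=11: mid=7
end: lo=6, hi=6; data = 7 4 8 2 3 6 11 12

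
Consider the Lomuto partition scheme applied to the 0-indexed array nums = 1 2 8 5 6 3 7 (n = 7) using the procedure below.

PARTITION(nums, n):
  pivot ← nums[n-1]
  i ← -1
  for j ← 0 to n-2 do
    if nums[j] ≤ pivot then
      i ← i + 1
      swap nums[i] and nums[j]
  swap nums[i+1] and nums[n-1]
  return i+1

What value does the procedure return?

5

pivot = nums[6] = 7; i = -1
j=0: nums[0]=1 ≤ 7 → i=0, swap nums[0],nums[0] (no change) → 1 2 8 5 6 3 7
j=1: nums[1]=2 ≤ 7 → i=1, swap nums[1],nums[1] (no change) → 1 2 8 5 6 3 7
j=2: nums[2]=8 > 7 → no swap
j=3: nums[3]=5 ≤ 7 → i=2, swap nums[2],nums[3] → 1 2 5 8 6 3 7
j=4: nums[4]=6 ≤ 7 → i=3, swap nums[3],nums[4] → 1 2 5 6 8 3 7
j=5: nums[5]=3 ≤ 7 → i=4, swap nums[4],nums[5] → 1 2 5 6 3 8 7
final swap nums[5],nums[6] → 1 2 5 6 3 7 8; return 5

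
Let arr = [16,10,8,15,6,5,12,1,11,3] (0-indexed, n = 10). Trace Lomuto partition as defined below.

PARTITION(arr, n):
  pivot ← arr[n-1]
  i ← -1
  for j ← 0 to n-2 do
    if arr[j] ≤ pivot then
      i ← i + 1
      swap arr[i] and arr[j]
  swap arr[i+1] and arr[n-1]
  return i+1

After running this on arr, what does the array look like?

[1,3,8,15,6,5,12,16,11,10]

pivot = arr[9] = 3; i = -1
j=0: arr[0]=16 > 3 → no swap
j=1: arr[1]=10 > 3 → no swap
j=2: arr[2]=8 > 3 → no swap
j=3: arr[3]=15 > 3 → no swap
j=4: arr[4]=6 > 3 → no swap
j=5: arr[5]=5 > 3 → no swap
j=6: arr[6]=12 > 3 → no swap
j=7: arr[7]=1 ≤ 3 → i=0, swap arr[0],arr[7] → [1,10,8,15,6,5,12,16,11,3]
j=8: arr[8]=11 > 3 → no swap
final swap arr[1],arr[9] → [1,3,8,15,6,5,12,16,11,10]; return 1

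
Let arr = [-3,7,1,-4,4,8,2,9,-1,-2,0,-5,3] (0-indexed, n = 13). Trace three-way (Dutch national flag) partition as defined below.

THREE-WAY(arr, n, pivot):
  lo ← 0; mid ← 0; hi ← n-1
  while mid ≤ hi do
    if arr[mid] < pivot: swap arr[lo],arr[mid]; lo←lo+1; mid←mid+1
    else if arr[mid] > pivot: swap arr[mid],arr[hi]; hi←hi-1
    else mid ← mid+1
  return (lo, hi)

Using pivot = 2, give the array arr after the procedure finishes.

[-3,-5,1,-4,0,-2,-1,2,9,8,4,3,7]

pivot = 2; lo=0, mid=0, hi=12
arr[mid]=-3<2: swap arr[0],arr[0]; lo=1,mid=1 → [-3,7,1,-4,4,8,2,9,-1,-2,0,-5,3]
arr[mid]=7>2: swap arr[1],arr[12]; hi=11 → [-3,3,1,-4,4,8,2,9,-1,-2,0,-5,7]
arr[mid]=3>2: swap arr[1],arr[11]; hi=10 → [-3,-5,1,-4,4,8,2,9,-1,-2,0,3,7]
arr[mid]=-5<2: swap arr[1],arr[1]; lo=2,mid=2 → [-3,-5,1,-4,4,8,2,9,-1,-2,0,3,7]
arr[mid]=1<2: swap arr[2],arr[2]; lo=3,mid=3 → [-3,-5,1,-4,4,8,2,9,-1,-2,0,3,7]
arr[mid]=-4<2: swap arr[3],arr[3]; lo=4,mid=4 → [-3,-5,1,-4,4,8,2,9,-1,-2,0,3,7]
arr[mid]=4>2: swap arr[4],arr[10]; hi=9 → [-3,-5,1,-4,0,8,2,9,-1,-2,4,3,7]
arr[mid]=0<2: swap arr[4],arr[4]; lo=5,mid=5 → [-3,-5,1,-4,0,8,2,9,-1,-2,4,3,7]
arr[mid]=8>2: swap arr[5],arr[9]; hi=8 → [-3,-5,1,-4,0,-2,2,9,-1,8,4,3,7]
arr[mid]=-2<2: swap arr[5],arr[5]; lo=6,mid=6 → [-3,-5,1,-4,0,-2,2,9,-1,8,4,3,7]
arr[mid]=2=2: mid=7
arr[mid]=9>2: swap arr[7],arr[8]; hi=7 → [-3,-5,1,-4,0,-2,2,-1,9,8,4,3,7]
arr[mid]=-1<2: swap arr[6],arr[7]; lo=7,mid=8 → [-3,-5,1,-4,0,-2,-1,2,9,8,4,3,7]
end: lo=7, hi=7; arr = [-3,-5,1,-4,0,-2,-1,2,9,8,4,3,7]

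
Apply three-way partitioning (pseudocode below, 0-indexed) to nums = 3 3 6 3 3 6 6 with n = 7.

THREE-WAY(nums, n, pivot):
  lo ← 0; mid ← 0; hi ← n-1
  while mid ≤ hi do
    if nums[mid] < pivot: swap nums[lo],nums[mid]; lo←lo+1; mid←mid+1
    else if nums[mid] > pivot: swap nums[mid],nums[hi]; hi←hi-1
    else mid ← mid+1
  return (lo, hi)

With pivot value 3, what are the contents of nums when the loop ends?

pivot = 3; lo=0, mid=0, hi=6
nums[mid]=3=3: mid=1
nums[mid]=3=3: mid=2
nums[mid]=6>3: swap nums[2],nums[6]; hi=5 → 3 3 6 3 3 6 6
nums[mid]=6>3: swap nums[2],nums[5]; hi=4 → 3 3 6 3 3 6 6
nums[mid]=6>3: swap nums[2],nums[4]; hi=3 → 3 3 3 3 6 6 6
nums[mid]=3=3: mid=3
nums[mid]=3=3: mid=4
end: lo=0, hi=3; nums = 3 3 3 3 6 6 6

3 3 3 3 6 6 6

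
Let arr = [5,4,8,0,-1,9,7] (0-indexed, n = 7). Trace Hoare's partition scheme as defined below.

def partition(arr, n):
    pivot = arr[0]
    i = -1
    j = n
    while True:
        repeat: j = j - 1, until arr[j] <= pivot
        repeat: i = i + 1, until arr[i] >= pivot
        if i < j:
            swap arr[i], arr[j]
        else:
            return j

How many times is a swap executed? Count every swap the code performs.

2

pivot = arr[0] = 5; i = -1, j = 7
j→4 (arr[4]=-1≤5), i→0 (arr[0]=5≥5); i<j, swap → [-1,4,8,0,5,9,7]
j→3 (arr[3]=0≤5), i→2 (arr[2]=8≥5); i<j, swap → [-1,4,0,8,5,9,7]
j→2, i→3; i≥j, return j=2. arr = [-1,4,0,8,5,9,7]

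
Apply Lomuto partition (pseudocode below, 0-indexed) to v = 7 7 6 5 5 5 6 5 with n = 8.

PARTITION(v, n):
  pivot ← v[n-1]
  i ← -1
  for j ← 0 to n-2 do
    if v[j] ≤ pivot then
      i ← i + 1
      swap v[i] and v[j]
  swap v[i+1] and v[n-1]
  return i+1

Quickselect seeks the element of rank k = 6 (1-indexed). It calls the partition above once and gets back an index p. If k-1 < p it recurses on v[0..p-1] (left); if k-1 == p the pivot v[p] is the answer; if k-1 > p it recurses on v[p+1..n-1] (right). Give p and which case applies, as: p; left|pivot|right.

3; right

pivot = v[7] = 5; i = -1
j=0: v[0]=7 > 5 → no swap
j=1: v[1]=7 > 5 → no swap
j=2: v[2]=6 > 5 → no swap
j=3: v[3]=5 ≤ 5 → i=0, swap v[0],v[3] → 5 7 6 7 5 5 6 5
j=4: v[4]=5 ≤ 5 → i=1, swap v[1],v[4] → 5 5 6 7 7 5 6 5
j=5: v[5]=5 ≤ 5 → i=2, swap v[2],v[5] → 5 5 5 7 7 6 6 5
j=6: v[6]=6 > 5 → no swap
final swap v[3],v[7] → 5 5 5 5 7 6 6 7; return 3
p = 3; k-1 = 5 > 3 ⇒ right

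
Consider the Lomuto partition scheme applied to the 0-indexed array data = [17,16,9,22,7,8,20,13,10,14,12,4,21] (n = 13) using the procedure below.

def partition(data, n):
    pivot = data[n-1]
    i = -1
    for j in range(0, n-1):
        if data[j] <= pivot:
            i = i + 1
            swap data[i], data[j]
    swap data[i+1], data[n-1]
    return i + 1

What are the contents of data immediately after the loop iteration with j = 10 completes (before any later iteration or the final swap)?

pivot = data[12] = 21; i = -1
j=0: data[0]=17 ≤ 21 → i=0, swap data[0],data[0] (no change) → [17,16,9,22,7,8,20,13,10,14,12,4,21]
j=1: data[1]=16 ≤ 21 → i=1, swap data[1],data[1] (no change) → [17,16,9,22,7,8,20,13,10,14,12,4,21]
j=2: data[2]=9 ≤ 21 → i=2, swap data[2],data[2] (no change) → [17,16,9,22,7,8,20,13,10,14,12,4,21]
j=3: data[3]=22 > 21 → no swap
j=4: data[4]=7 ≤ 21 → i=3, swap data[3],data[4] → [17,16,9,7,22,8,20,13,10,14,12,4,21]
j=5: data[5]=8 ≤ 21 → i=4, swap data[4],data[5] → [17,16,9,7,8,22,20,13,10,14,12,4,21]
j=6: data[6]=20 ≤ 21 → i=5, swap data[5],data[6] → [17,16,9,7,8,20,22,13,10,14,12,4,21]
j=7: data[7]=13 ≤ 21 → i=6, swap data[6],data[7] → [17,16,9,7,8,20,13,22,10,14,12,4,21]
j=8: data[8]=10 ≤ 21 → i=7, swap data[7],data[8] → [17,16,9,7,8,20,13,10,22,14,12,4,21]
j=9: data[9]=14 ≤ 21 → i=8, swap data[8],data[9] → [17,16,9,7,8,20,13,10,14,22,12,4,21]
j=10: data[10]=12 ≤ 21 → i=9, swap data[9],data[10] → [17,16,9,7,8,20,13,10,14,12,22,4,21]
(after j=10) data = [17,16,9,7,8,20,13,10,14,12,22,4,21]

[17,16,9,7,8,20,13,10,14,12,22,4,21]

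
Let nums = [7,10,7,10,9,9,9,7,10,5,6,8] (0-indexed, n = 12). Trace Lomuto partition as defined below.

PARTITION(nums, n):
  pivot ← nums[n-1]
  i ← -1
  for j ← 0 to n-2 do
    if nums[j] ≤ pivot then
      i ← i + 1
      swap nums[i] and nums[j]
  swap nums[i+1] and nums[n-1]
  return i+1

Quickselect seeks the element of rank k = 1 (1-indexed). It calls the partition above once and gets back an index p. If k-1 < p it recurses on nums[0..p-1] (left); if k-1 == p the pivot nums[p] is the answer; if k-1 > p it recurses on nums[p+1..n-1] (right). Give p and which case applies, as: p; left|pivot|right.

5; left

pivot=8, i=-1
j=0: 7≤8, i=0, swap(0,0) ⇒ [7,10,7,10,9,9,9,7,10,5,6,8]
j=1: 10>8, skip
j=2: 7≤8, i=1, swap(1,2) ⇒ [7,7,10,10,9,9,9,7,10,5,6,8]
j=3: 10>8, skip
j=4: 9>8, skip
j=5: 9>8, skip
j=6: 9>8, skip
j=7: 7≤8, i=2, swap(2,7) ⇒ [7,7,7,10,9,9,9,10,10,5,6,8]
j=8: 10>8, skip
j=9: 5≤8, i=3, swap(3,9) ⇒ [7,7,7,5,9,9,9,10,10,10,6,8]
j=10: 6≤8, i=4, swap(4,10) ⇒ [7,7,7,5,6,9,9,10,10,10,9,8]
swap(5,11) ⇒ [7,7,7,5,6,8,9,10,10,10,9,9]; return 5
p = 5; k-1 = 0 < 5 ⇒ left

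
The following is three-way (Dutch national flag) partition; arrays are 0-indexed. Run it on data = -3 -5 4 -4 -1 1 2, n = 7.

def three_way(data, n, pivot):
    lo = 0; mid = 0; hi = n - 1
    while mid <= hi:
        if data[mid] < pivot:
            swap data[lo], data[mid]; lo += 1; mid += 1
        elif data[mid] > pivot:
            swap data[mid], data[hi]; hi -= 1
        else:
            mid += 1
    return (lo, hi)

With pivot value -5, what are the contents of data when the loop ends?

-5 4 -4 -1 1 2 -3

pivot = -5; lo=0, mid=0, hi=6
data[mid]=-3>-5: swap data[0],data[6]; hi=5 → 2 -5 4 -4 -1 1 -3
data[mid]=2>-5: swap data[0],data[5]; hi=4 → 1 -5 4 -4 -1 2 -3
data[mid]=1>-5: swap data[0],data[4]; hi=3 → -1 -5 4 -4 1 2 -3
data[mid]=-1>-5: swap data[0],data[3]; hi=2 → -4 -5 4 -1 1 2 -3
data[mid]=-4>-5: swap data[0],data[2]; hi=1 → 4 -5 -4 -1 1 2 -3
data[mid]=4>-5: swap data[0],data[1]; hi=0 → -5 4 -4 -1 1 2 -3
data[mid]=-5=-5: mid=1
end: lo=0, hi=0; data = -5 4 -4 -1 1 2 -3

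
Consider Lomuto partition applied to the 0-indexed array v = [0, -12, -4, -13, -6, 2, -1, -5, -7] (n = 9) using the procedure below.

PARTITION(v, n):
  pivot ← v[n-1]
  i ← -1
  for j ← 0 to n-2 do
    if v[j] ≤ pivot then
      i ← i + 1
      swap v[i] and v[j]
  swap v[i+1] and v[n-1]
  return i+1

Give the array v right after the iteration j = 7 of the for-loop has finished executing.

[-12, -13, -4, 0, -6, 2, -1, -5, -7]

pivot = v[8] = -7; i = -1
j=0: v[0]=0 > -7 → no swap
j=1: v[1]=-12 ≤ -7 → i=0, swap v[0],v[1] → [-12, 0, -4, -13, -6, 2, -1, -5, -7]
j=2: v[2]=-4 > -7 → no swap
j=3: v[3]=-13 ≤ -7 → i=1, swap v[1],v[3] → [-12, -13, -4, 0, -6, 2, -1, -5, -7]
j=4: v[4]=-6 > -7 → no swap
j=5: v[5]=2 > -7 → no swap
j=6: v[6]=-1 > -7 → no swap
j=7: v[7]=-5 > -7 → no swap
(after j=7) v = [-12, -13, -4, 0, -6, 2, -1, -5, -7]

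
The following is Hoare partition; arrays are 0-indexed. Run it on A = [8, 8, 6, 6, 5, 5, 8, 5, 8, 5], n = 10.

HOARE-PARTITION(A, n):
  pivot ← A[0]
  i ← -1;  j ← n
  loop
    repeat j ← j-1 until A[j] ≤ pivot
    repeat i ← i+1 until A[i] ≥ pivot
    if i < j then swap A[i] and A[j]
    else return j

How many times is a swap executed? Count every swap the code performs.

pivot=8
j stops at 9 (5), i stops at 0 (8); swap ⇒ [5, 8, 6, 6, 5, 5, 8, 5, 8, 8]
j stops at 8 (8), i stops at 1 (8); swap ⇒ [5, 8, 6, 6, 5, 5, 8, 5, 8, 8]
j stops at 7 (5), i stops at 6 (8); swap ⇒ [5, 8, 6, 6, 5, 5, 5, 8, 8, 8]
j stops at 6, i stops at 7; i≥j ⇒ return 6. A=[5, 8, 6, 6, 5, 5, 5, 8, 8, 8]

3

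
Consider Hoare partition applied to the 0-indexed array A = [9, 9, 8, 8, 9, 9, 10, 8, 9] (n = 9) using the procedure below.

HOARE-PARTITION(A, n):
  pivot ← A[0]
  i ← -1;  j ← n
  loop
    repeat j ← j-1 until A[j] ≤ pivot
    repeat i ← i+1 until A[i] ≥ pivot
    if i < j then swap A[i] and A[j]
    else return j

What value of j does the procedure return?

4

pivot=9
j stops at 8 (9), i stops at 0 (9); swap ⇒ [9, 9, 8, 8, 9, 9, 10, 8, 9]
j stops at 7 (8), i stops at 1 (9); swap ⇒ [9, 8, 8, 8, 9, 9, 10, 9, 9]
j stops at 5 (9), i stops at 4 (9); swap ⇒ [9, 8, 8, 8, 9, 9, 10, 9, 9]
j stops at 4, i stops at 5; i≥j ⇒ return 4. A=[9, 8, 8, 8, 9, 9, 10, 9, 9]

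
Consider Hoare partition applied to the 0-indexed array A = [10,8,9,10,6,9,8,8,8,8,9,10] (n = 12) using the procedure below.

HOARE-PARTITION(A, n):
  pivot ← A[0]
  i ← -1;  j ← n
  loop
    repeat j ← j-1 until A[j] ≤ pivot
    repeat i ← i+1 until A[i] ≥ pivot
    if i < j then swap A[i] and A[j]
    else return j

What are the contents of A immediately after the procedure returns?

pivot = A[0] = 10; i = -1, j = 12
j→11 (A[11]=10≤10), i→0 (A[0]=10≥10); i<j, swap → [10,8,9,10,6,9,8,8,8,8,9,10]
j→10 (A[10]=9≤10), i→3 (A[3]=10≥10); i<j, swap → [10,8,9,9,6,9,8,8,8,8,10,10]
j→9, i→10; i≥j, return j=9. A = [10,8,9,9,6,9,8,8,8,8,10,10]

[10,8,9,9,6,9,8,8,8,8,10,10]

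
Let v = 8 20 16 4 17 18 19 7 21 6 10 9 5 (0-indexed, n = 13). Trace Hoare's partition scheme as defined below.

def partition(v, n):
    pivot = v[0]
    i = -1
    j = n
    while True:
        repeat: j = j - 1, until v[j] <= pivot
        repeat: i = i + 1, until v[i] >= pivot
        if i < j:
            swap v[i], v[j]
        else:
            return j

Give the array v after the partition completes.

5 6 7 4 17 18 19 16 21 20 10 9 8

pivot = v[0] = 8; i = -1, j = 13
j→12 (v[12]=5≤8), i→0 (v[0]=8≥8); i<j, swap → 5 20 16 4 17 18 19 7 21 6 10 9 8
j→9 (v[9]=6≤8), i→1 (v[1]=20≥8); i<j, swap → 5 6 16 4 17 18 19 7 21 20 10 9 8
j→7 (v[7]=7≤8), i→2 (v[2]=16≥8); i<j, swap → 5 6 7 4 17 18 19 16 21 20 10 9 8
j→3, i→4; i≥j, return j=3. v = 5 6 7 4 17 18 19 16 21 20 10 9 8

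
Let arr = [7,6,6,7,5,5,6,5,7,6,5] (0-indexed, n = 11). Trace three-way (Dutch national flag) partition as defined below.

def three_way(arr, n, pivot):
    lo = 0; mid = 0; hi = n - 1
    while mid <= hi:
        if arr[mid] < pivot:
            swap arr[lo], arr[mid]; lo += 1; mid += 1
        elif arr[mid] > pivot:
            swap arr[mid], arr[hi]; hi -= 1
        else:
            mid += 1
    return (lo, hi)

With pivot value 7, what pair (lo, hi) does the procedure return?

(8, 10)

lo=0 mid=0 hi=10
7=7: mid=1
6<7: swap(0,1), lo=1 mid=2 ⇒ [6,7,6,7,5,5,6,5,7,6,5]
6<7: swap(1,2), lo=2 mid=3 ⇒ [6,6,7,7,5,5,6,5,7,6,5]
7=7: mid=4
5<7: swap(2,4), lo=3 mid=5 ⇒ [6,6,5,7,7,5,6,5,7,6,5]
5<7: swap(3,5), lo=4 mid=6 ⇒ [6,6,5,5,7,7,6,5,7,6,5]
6<7: swap(4,6), lo=5 mid=7 ⇒ [6,6,5,5,6,7,7,5,7,6,5]
5<7: swap(5,7), lo=6 mid=8 ⇒ [6,6,5,5,6,5,7,7,7,6,5]
7=7: mid=9
6<7: swap(6,9), lo=7 mid=10 ⇒ [6,6,5,5,6,5,6,7,7,7,5]
5<7: swap(7,10), lo=8 mid=11 ⇒ [6,6,5,5,6,5,6,5,7,7,7]
done. lo=8 hi=10; arr=[6,6,5,5,6,5,6,5,7,7,7]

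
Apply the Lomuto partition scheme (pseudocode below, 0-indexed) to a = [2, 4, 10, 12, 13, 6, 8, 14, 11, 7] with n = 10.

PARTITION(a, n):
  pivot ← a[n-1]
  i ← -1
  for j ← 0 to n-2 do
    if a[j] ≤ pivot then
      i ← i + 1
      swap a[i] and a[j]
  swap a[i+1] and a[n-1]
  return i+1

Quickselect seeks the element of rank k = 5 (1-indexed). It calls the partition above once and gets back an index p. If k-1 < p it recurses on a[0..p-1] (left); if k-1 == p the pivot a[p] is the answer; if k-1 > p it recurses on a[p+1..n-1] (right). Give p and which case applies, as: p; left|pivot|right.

3; right

pivot = a[9] = 7; i = -1
j=0: a[0]=2 ≤ 7 → i=0, swap a[0],a[0] (no change) → [2, 4, 10, 12, 13, 6, 8, 14, 11, 7]
j=1: a[1]=4 ≤ 7 → i=1, swap a[1],a[1] (no change) → [2, 4, 10, 12, 13, 6, 8, 14, 11, 7]
j=2: a[2]=10 > 7 → no swap
j=3: a[3]=12 > 7 → no swap
j=4: a[4]=13 > 7 → no swap
j=5: a[5]=6 ≤ 7 → i=2, swap a[2],a[5] → [2, 4, 6, 12, 13, 10, 8, 14, 11, 7]
j=6: a[6]=8 > 7 → no swap
j=7: a[7]=14 > 7 → no swap
j=8: a[8]=11 > 7 → no swap
final swap a[3],a[9] → [2, 4, 6, 7, 13, 10, 8, 14, 11, 12]; return 3
p = 3; k-1 = 4 > 3 ⇒ right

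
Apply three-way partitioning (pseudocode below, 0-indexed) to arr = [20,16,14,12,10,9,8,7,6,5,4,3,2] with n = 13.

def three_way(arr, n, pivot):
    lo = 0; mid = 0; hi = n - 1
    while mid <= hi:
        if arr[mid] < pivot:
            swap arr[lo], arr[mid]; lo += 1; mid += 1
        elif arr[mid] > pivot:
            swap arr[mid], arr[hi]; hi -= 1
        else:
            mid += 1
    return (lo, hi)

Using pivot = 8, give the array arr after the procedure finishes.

lo=0 mid=0 hi=12
20>8: swap(0,12), hi=11 ⇒ [2,16,14,12,10,9,8,7,6,5,4,3,20]
2<8: swap(0,0), lo=1 mid=1 ⇒ [2,16,14,12,10,9,8,7,6,5,4,3,20]
16>8: swap(1,11), hi=10 ⇒ [2,3,14,12,10,9,8,7,6,5,4,16,20]
3<8: swap(1,1), lo=2 mid=2 ⇒ [2,3,14,12,10,9,8,7,6,5,4,16,20]
14>8: swap(2,10), hi=9 ⇒ [2,3,4,12,10,9,8,7,6,5,14,16,20]
4<8: swap(2,2), lo=3 mid=3 ⇒ [2,3,4,12,10,9,8,7,6,5,14,16,20]
12>8: swap(3,9), hi=8 ⇒ [2,3,4,5,10,9,8,7,6,12,14,16,20]
5<8: swap(3,3), lo=4 mid=4 ⇒ [2,3,4,5,10,9,8,7,6,12,14,16,20]
10>8: swap(4,8), hi=7 ⇒ [2,3,4,5,6,9,8,7,10,12,14,16,20]
6<8: swap(4,4), lo=5 mid=5 ⇒ [2,3,4,5,6,9,8,7,10,12,14,16,20]
9>8: swap(5,7), hi=6 ⇒ [2,3,4,5,6,7,8,9,10,12,14,16,20]
7<8: swap(5,5), lo=6 mid=6 ⇒ [2,3,4,5,6,7,8,9,10,12,14,16,20]
8=8: mid=7
done. lo=6 hi=6; arr=[2,3,4,5,6,7,8,9,10,12,14,16,20]

[2,3,4,5,6,7,8,9,10,12,14,16,20]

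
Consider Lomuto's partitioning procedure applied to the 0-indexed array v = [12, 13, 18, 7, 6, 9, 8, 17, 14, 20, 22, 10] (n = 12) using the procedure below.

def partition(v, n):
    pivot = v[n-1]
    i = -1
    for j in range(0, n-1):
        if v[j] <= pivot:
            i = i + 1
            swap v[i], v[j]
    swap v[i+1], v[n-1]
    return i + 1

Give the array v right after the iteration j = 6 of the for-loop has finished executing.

[7, 6, 9, 8, 13, 18, 12, 17, 14, 20, 22, 10]

pivot=10, i=-1
j=0: 12>10, skip
j=1: 13>10, skip
j=2: 18>10, skip
j=3: 7≤10, i=0, swap(0,3) ⇒ [7, 13, 18, 12, 6, 9, 8, 17, 14, 20, 22, 10]
j=4: 6≤10, i=1, swap(1,4) ⇒ [7, 6, 18, 12, 13, 9, 8, 17, 14, 20, 22, 10]
j=5: 9≤10, i=2, swap(2,5) ⇒ [7, 6, 9, 12, 13, 18, 8, 17, 14, 20, 22, 10]
j=6: 8≤10, i=3, swap(3,6) ⇒ [7, 6, 9, 8, 13, 18, 12, 17, 14, 20, 22, 10]
(after j=6) v = [7, 6, 9, 8, 13, 18, 12, 17, 14, 20, 22, 10]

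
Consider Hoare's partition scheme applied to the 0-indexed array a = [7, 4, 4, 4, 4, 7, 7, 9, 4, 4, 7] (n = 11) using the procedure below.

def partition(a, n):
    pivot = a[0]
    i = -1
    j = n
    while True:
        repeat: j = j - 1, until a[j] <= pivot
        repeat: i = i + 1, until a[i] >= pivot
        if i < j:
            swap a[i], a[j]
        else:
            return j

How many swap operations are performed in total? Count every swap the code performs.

pivot=7
j stops at 10 (7), i stops at 0 (7); swap ⇒ [7, 4, 4, 4, 4, 7, 7, 9, 4, 4, 7]
j stops at 9 (4), i stops at 5 (7); swap ⇒ [7, 4, 4, 4, 4, 4, 7, 9, 4, 7, 7]
j stops at 8 (4), i stops at 6 (7); swap ⇒ [7, 4, 4, 4, 4, 4, 4, 9, 7, 7, 7]
j stops at 6, i stops at 7; i≥j ⇒ return 6. a=[7, 4, 4, 4, 4, 4, 4, 9, 7, 7, 7]

3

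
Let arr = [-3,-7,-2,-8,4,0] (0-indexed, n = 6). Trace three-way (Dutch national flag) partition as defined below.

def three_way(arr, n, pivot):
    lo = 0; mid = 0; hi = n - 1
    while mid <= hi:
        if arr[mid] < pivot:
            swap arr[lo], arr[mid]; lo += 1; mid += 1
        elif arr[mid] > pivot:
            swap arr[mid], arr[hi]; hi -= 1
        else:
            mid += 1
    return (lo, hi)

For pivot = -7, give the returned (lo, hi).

pivot = -7; lo=0, mid=0, hi=5
arr[mid]=-3>-7: swap arr[0],arr[5]; hi=4 → [0,-7,-2,-8,4,-3]
arr[mid]=0>-7: swap arr[0],arr[4]; hi=3 → [4,-7,-2,-8,0,-3]
arr[mid]=4>-7: swap arr[0],arr[3]; hi=2 → [-8,-7,-2,4,0,-3]
arr[mid]=-8<-7: swap arr[0],arr[0]; lo=1,mid=1 → [-8,-7,-2,4,0,-3]
arr[mid]=-7=-7: mid=2
arr[mid]=-2>-7: swap arr[2],arr[2]; hi=1 → [-8,-7,-2,4,0,-3]
end: lo=1, hi=1; arr = [-8,-7,-2,4,0,-3]

(1, 1)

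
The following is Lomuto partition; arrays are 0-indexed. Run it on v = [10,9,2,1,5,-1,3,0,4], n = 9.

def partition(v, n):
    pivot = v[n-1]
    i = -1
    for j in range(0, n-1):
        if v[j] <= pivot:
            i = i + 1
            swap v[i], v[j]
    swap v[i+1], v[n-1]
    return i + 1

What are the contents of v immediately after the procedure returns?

pivot=4, i=-1
j=0: 10>4, skip
j=1: 9>4, skip
j=2: 2≤4, i=0, swap(0,2) ⇒ [2,9,10,1,5,-1,3,0,4]
j=3: 1≤4, i=1, swap(1,3) ⇒ [2,1,10,9,5,-1,3,0,4]
j=4: 5>4, skip
j=5: -1≤4, i=2, swap(2,5) ⇒ [2,1,-1,9,5,10,3,0,4]
j=6: 3≤4, i=3, swap(3,6) ⇒ [2,1,-1,3,5,10,9,0,4]
j=7: 0≤4, i=4, swap(4,7) ⇒ [2,1,-1,3,0,10,9,5,4]
swap(5,8) ⇒ [2,1,-1,3,0,4,9,5,10]; return 5

[2,1,-1,3,0,4,9,5,10]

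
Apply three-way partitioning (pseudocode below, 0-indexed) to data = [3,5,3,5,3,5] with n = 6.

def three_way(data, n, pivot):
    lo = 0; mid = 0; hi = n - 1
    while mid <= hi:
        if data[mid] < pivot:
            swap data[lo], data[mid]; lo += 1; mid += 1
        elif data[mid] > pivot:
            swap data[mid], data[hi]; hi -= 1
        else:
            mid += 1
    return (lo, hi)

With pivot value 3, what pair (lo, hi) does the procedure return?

lo=0 mid=0 hi=5
3=3: mid=1
5>3: swap(1,5), hi=4 ⇒ [3,5,3,5,3,5]
5>3: swap(1,4), hi=3 ⇒ [3,3,3,5,5,5]
3=3: mid=2
3=3: mid=3
5>3: swap(3,3), hi=2 ⇒ [3,3,3,5,5,5]
done. lo=0 hi=2; data=[3,3,3,5,5,5]

(0, 2)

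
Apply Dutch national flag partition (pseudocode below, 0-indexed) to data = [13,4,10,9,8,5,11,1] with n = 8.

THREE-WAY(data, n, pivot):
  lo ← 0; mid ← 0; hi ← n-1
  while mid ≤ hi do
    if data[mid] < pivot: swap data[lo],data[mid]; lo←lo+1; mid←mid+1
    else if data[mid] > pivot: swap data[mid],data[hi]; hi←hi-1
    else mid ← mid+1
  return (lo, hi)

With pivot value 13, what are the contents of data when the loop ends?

pivot = 13; lo=0, mid=0, hi=7
data[mid]=13=13: mid=1
data[mid]=4<13: swap data[0],data[1]; lo=1,mid=2 → [4,13,10,9,8,5,11,1]
data[mid]=10<13: swap data[1],data[2]; lo=2,mid=3 → [4,10,13,9,8,5,11,1]
data[mid]=9<13: swap data[2],data[3]; lo=3,mid=4 → [4,10,9,13,8,5,11,1]
data[mid]=8<13: swap data[3],data[4]; lo=4,mid=5 → [4,10,9,8,13,5,11,1]
data[mid]=5<13: swap data[4],data[5]; lo=5,mid=6 → [4,10,9,8,5,13,11,1]
data[mid]=11<13: swap data[5],data[6]; lo=6,mid=7 → [4,10,9,8,5,11,13,1]
data[mid]=1<13: swap data[6],data[7]; lo=7,mid=8 → [4,10,9,8,5,11,1,13]
end: lo=7, hi=7; data = [4,10,9,8,5,11,1,13]

[4,10,9,8,5,11,1,13]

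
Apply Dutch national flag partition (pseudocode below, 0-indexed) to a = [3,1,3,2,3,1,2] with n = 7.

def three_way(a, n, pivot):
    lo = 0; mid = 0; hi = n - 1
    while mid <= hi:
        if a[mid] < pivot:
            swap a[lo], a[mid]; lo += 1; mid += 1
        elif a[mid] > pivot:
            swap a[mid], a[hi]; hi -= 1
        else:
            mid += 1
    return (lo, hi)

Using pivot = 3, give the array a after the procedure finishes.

[1,2,1,2,3,3,3]

pivot = 3; lo=0, mid=0, hi=6
a[mid]=3=3: mid=1
a[mid]=1<3: swap a[0],a[1]; lo=1,mid=2 → [1,3,3,2,3,1,2]
a[mid]=3=3: mid=3
a[mid]=2<3: swap a[1],a[3]; lo=2,mid=4 → [1,2,3,3,3,1,2]
a[mid]=3=3: mid=5
a[mid]=1<3: swap a[2],a[5]; lo=3,mid=6 → [1,2,1,3,3,3,2]
a[mid]=2<3: swap a[3],a[6]; lo=4,mid=7 → [1,2,1,2,3,3,3]
end: lo=4, hi=6; a = [1,2,1,2,3,3,3]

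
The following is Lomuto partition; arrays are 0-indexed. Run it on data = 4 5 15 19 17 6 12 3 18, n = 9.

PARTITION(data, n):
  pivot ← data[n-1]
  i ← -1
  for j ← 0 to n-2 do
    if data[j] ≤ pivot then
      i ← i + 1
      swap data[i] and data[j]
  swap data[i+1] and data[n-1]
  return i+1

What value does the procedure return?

pivot = data[8] = 18; i = -1
j=0: data[0]=4 ≤ 18 → i=0, swap data[0],data[0] (no change) → 4 5 15 19 17 6 12 3 18
j=1: data[1]=5 ≤ 18 → i=1, swap data[1],data[1] (no change) → 4 5 15 19 17 6 12 3 18
j=2: data[2]=15 ≤ 18 → i=2, swap data[2],data[2] (no change) → 4 5 15 19 17 6 12 3 18
j=3: data[3]=19 > 18 → no swap
j=4: data[4]=17 ≤ 18 → i=3, swap data[3],data[4] → 4 5 15 17 19 6 12 3 18
j=5: data[5]=6 ≤ 18 → i=4, swap data[4],data[5] → 4 5 15 17 6 19 12 3 18
j=6: data[6]=12 ≤ 18 → i=5, swap data[5],data[6] → 4 5 15 17 6 12 19 3 18
j=7: data[7]=3 ≤ 18 → i=6, swap data[6],data[7] → 4 5 15 17 6 12 3 19 18
final swap data[7],data[8] → 4 5 15 17 6 12 3 18 19; return 7

7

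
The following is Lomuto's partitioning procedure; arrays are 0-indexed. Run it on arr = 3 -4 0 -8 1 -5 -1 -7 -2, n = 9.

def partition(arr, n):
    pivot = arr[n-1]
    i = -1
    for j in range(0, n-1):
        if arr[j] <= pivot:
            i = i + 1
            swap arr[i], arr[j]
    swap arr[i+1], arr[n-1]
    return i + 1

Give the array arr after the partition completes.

-4 -8 -5 -7 -2 0 -1 3 1

pivot = arr[8] = -2; i = -1
j=0: arr[0]=3 > -2 → no swap
j=1: arr[1]=-4 ≤ -2 → i=0, swap arr[0],arr[1] → -4 3 0 -8 1 -5 -1 -7 -2
j=2: arr[2]=0 > -2 → no swap
j=3: arr[3]=-8 ≤ -2 → i=1, swap arr[1],arr[3] → -4 -8 0 3 1 -5 -1 -7 -2
j=4: arr[4]=1 > -2 → no swap
j=5: arr[5]=-5 ≤ -2 → i=2, swap arr[2],arr[5] → -4 -8 -5 3 1 0 -1 -7 -2
j=6: arr[6]=-1 > -2 → no swap
j=7: arr[7]=-7 ≤ -2 → i=3, swap arr[3],arr[7] → -4 -8 -5 -7 1 0 -1 3 -2
final swap arr[4],arr[8] → -4 -8 -5 -7 -2 0 -1 3 1; return 4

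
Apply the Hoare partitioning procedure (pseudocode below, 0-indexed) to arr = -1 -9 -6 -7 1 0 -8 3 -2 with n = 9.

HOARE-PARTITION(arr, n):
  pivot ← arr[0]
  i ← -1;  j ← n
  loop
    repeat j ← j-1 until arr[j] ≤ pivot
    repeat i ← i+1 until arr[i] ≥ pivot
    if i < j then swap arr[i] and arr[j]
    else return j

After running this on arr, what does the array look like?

-2 -9 -6 -7 -8 0 1 3 -1

pivot=-1
j stops at 8 (-2), i stops at 0 (-1); swap ⇒ -2 -9 -6 -7 1 0 -8 3 -1
j stops at 6 (-8), i stops at 4 (1); swap ⇒ -2 -9 -6 -7 -8 0 1 3 -1
j stops at 4, i stops at 5; i≥j ⇒ return 4. arr=-2 -9 -6 -7 -8 0 1 3 -1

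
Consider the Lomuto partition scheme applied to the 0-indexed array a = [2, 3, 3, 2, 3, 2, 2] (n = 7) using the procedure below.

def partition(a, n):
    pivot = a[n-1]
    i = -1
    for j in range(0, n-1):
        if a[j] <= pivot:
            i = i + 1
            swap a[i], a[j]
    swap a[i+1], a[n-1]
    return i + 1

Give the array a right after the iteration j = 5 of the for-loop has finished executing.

pivot = a[6] = 2; i = -1
j=0: a[0]=2 ≤ 2 → i=0, swap a[0],a[0] (no change) → [2, 3, 3, 2, 3, 2, 2]
j=1: a[1]=3 > 2 → no swap
j=2: a[2]=3 > 2 → no swap
j=3: a[3]=2 ≤ 2 → i=1, swap a[1],a[3] → [2, 2, 3, 3, 3, 2, 2]
j=4: a[4]=3 > 2 → no swap
j=5: a[5]=2 ≤ 2 → i=2, swap a[2],a[5] → [2, 2, 2, 3, 3, 3, 2]
(after j=5) a = [2, 2, 2, 3, 3, 3, 2]

[2, 2, 2, 3, 3, 3, 2]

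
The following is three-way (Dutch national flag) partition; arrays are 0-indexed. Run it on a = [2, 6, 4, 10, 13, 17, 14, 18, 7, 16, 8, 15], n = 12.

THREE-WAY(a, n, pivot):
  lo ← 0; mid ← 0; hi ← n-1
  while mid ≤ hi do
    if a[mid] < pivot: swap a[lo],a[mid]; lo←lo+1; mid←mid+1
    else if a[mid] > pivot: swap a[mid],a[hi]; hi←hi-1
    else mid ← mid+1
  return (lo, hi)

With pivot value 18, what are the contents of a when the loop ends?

[2, 6, 4, 10, 13, 17, 14, 7, 16, 8, 15, 18]

pivot = 18; lo=0, mid=0, hi=11
a[mid]=2<18: swap a[0],a[0]; lo=1,mid=1 → [2, 6, 4, 10, 13, 17, 14, 18, 7, 16, 8, 15]
a[mid]=6<18: swap a[1],a[1]; lo=2,mid=2 → [2, 6, 4, 10, 13, 17, 14, 18, 7, 16, 8, 15]
a[mid]=4<18: swap a[2],a[2]; lo=3,mid=3 → [2, 6, 4, 10, 13, 17, 14, 18, 7, 16, 8, 15]
a[mid]=10<18: swap a[3],a[3]; lo=4,mid=4 → [2, 6, 4, 10, 13, 17, 14, 18, 7, 16, 8, 15]
a[mid]=13<18: swap a[4],a[4]; lo=5,mid=5 → [2, 6, 4, 10, 13, 17, 14, 18, 7, 16, 8, 15]
a[mid]=17<18: swap a[5],a[5]; lo=6,mid=6 → [2, 6, 4, 10, 13, 17, 14, 18, 7, 16, 8, 15]
a[mid]=14<18: swap a[6],a[6]; lo=7,mid=7 → [2, 6, 4, 10, 13, 17, 14, 18, 7, 16, 8, 15]
a[mid]=18=18: mid=8
a[mid]=7<18: swap a[7],a[8]; lo=8,mid=9 → [2, 6, 4, 10, 13, 17, 14, 7, 18, 16, 8, 15]
a[mid]=16<18: swap a[8],a[9]; lo=9,mid=10 → [2, 6, 4, 10, 13, 17, 14, 7, 16, 18, 8, 15]
a[mid]=8<18: swap a[9],a[10]; lo=10,mid=11 → [2, 6, 4, 10, 13, 17, 14, 7, 16, 8, 18, 15]
a[mid]=15<18: swap a[10],a[11]; lo=11,mid=12 → [2, 6, 4, 10, 13, 17, 14, 7, 16, 8, 15, 18]
end: lo=11, hi=11; a = [2, 6, 4, 10, 13, 17, 14, 7, 16, 8, 15, 18]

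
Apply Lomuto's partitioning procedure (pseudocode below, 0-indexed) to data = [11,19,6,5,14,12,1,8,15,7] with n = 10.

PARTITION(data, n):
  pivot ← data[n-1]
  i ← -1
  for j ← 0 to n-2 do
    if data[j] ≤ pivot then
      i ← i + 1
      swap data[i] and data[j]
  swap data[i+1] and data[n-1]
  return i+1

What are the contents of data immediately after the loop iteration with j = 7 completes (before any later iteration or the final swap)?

[6,5,1,19,14,12,11,8,15,7]

pivot = data[9] = 7; i = -1
j=0: data[0]=11 > 7 → no swap
j=1: data[1]=19 > 7 → no swap
j=2: data[2]=6 ≤ 7 → i=0, swap data[0],data[2] → [6,19,11,5,14,12,1,8,15,7]
j=3: data[3]=5 ≤ 7 → i=1, swap data[1],data[3] → [6,5,11,19,14,12,1,8,15,7]
j=4: data[4]=14 > 7 → no swap
j=5: data[5]=12 > 7 → no swap
j=6: data[6]=1 ≤ 7 → i=2, swap data[2],data[6] → [6,5,1,19,14,12,11,8,15,7]
j=7: data[7]=8 > 7 → no swap
(after j=7) data = [6,5,1,19,14,12,11,8,15,7]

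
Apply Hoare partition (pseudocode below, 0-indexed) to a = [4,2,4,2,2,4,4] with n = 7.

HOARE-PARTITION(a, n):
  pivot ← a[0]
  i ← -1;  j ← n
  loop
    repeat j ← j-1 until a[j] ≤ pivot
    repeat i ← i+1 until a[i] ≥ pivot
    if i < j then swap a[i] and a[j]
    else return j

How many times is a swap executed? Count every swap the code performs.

2

pivot=4
j stops at 6 (4), i stops at 0 (4); swap ⇒ [4,2,4,2,2,4,4]
j stops at 5 (4), i stops at 2 (4); swap ⇒ [4,2,4,2,2,4,4]
j stops at 4, i stops at 5; i≥j ⇒ return 4. a=[4,2,4,2,2,4,4]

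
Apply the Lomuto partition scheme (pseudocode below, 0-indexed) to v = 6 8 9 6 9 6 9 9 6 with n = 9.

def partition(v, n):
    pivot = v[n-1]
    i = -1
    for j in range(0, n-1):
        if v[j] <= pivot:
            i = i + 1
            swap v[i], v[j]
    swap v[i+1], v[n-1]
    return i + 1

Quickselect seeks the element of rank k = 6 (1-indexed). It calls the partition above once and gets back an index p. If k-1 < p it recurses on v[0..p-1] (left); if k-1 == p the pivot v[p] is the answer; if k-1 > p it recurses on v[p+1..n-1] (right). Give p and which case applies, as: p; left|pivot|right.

3; right

pivot=6, i=-1
j=0: 6≤6, i=0, swap(0,0) ⇒ 6 8 9 6 9 6 9 9 6
j=1: 8>6, skip
j=2: 9>6, skip
j=3: 6≤6, i=1, swap(1,3) ⇒ 6 6 9 8 9 6 9 9 6
j=4: 9>6, skip
j=5: 6≤6, i=2, swap(2,5) ⇒ 6 6 6 8 9 9 9 9 6
j=6: 9>6, skip
j=7: 9>6, skip
swap(3,8) ⇒ 6 6 6 6 9 9 9 9 8; return 3
p = 3; k-1 = 5 > 3 ⇒ right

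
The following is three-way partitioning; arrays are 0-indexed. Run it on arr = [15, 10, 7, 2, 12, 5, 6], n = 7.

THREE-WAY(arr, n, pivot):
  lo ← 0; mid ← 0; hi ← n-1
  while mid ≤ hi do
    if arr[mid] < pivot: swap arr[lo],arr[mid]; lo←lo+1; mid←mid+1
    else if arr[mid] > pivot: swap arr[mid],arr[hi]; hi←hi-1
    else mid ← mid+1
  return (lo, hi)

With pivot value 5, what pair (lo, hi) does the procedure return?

pivot = 5; lo=0, mid=0, hi=6
arr[mid]=15>5: swap arr[0],arr[6]; hi=5 → [6, 10, 7, 2, 12, 5, 15]
arr[mid]=6>5: swap arr[0],arr[5]; hi=4 → [5, 10, 7, 2, 12, 6, 15]
arr[mid]=5=5: mid=1
arr[mid]=10>5: swap arr[1],arr[4]; hi=3 → [5, 12, 7, 2, 10, 6, 15]
arr[mid]=12>5: swap arr[1],arr[3]; hi=2 → [5, 2, 7, 12, 10, 6, 15]
arr[mid]=2<5: swap arr[0],arr[1]; lo=1,mid=2 → [2, 5, 7, 12, 10, 6, 15]
arr[mid]=7>5: swap arr[2],arr[2]; hi=1 → [2, 5, 7, 12, 10, 6, 15]
end: lo=1, hi=1; arr = [2, 5, 7, 12, 10, 6, 15]

(1, 1)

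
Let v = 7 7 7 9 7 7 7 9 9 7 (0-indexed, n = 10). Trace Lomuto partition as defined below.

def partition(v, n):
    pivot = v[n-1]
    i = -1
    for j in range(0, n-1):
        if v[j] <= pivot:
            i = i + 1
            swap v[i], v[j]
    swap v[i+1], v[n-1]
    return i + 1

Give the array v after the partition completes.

7 7 7 7 7 7 7 9 9 9

pivot=7, i=-1
j=0: 7≤7, i=0, swap(0,0) ⇒ 7 7 7 9 7 7 7 9 9 7
j=1: 7≤7, i=1, swap(1,1) ⇒ 7 7 7 9 7 7 7 9 9 7
j=2: 7≤7, i=2, swap(2,2) ⇒ 7 7 7 9 7 7 7 9 9 7
j=3: 9>7, skip
j=4: 7≤7, i=3, swap(3,4) ⇒ 7 7 7 7 9 7 7 9 9 7
j=5: 7≤7, i=4, swap(4,5) ⇒ 7 7 7 7 7 9 7 9 9 7
j=6: 7≤7, i=5, swap(5,6) ⇒ 7 7 7 7 7 7 9 9 9 7
j=7: 9>7, skip
j=8: 9>7, skip
swap(6,9) ⇒ 7 7 7 7 7 7 7 9 9 9; return 6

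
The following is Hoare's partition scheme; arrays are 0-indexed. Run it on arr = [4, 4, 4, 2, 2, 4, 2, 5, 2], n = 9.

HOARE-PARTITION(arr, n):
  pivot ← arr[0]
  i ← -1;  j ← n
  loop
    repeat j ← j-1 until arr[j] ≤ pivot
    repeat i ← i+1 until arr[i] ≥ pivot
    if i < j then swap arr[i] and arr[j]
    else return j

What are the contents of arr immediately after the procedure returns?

pivot = arr[0] = 4; i = -1, j = 9
j→8 (arr[8]=2≤4), i→0 (arr[0]=4≥4); i<j, swap → [2, 4, 4, 2, 2, 4, 2, 5, 4]
j→6 (arr[6]=2≤4), i→1 (arr[1]=4≥4); i<j, swap → [2, 2, 4, 2, 2, 4, 4, 5, 4]
j→5 (arr[5]=4≤4), i→2 (arr[2]=4≥4); i<j, swap → [2, 2, 4, 2, 2, 4, 4, 5, 4]
j→4, i→5; i≥j, return j=4. arr = [2, 2, 4, 2, 2, 4, 4, 5, 4]

[2, 2, 4, 2, 2, 4, 4, 5, 4]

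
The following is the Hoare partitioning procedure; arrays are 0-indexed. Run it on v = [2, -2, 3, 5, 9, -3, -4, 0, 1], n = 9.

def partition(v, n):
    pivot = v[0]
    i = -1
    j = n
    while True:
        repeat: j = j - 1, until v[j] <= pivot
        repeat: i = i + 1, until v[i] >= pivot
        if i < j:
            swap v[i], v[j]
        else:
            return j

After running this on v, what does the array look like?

[1, -2, 0, -4, -3, 9, 5, 3, 2]

pivot=2
j stops at 8 (1), i stops at 0 (2); swap ⇒ [1, -2, 3, 5, 9, -3, -4, 0, 2]
j stops at 7 (0), i stops at 2 (3); swap ⇒ [1, -2, 0, 5, 9, -3, -4, 3, 2]
j stops at 6 (-4), i stops at 3 (5); swap ⇒ [1, -2, 0, -4, 9, -3, 5, 3, 2]
j stops at 5 (-3), i stops at 4 (9); swap ⇒ [1, -2, 0, -4, -3, 9, 5, 3, 2]
j stops at 4, i stops at 5; i≥j ⇒ return 4. v=[1, -2, 0, -4, -3, 9, 5, 3, 2]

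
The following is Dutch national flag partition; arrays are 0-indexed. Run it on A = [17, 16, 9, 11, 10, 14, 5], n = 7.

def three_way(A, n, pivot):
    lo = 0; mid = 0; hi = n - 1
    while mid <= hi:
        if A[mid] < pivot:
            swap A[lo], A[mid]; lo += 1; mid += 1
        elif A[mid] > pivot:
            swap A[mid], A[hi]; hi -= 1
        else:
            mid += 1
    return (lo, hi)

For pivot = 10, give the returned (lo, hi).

(2, 2)

pivot = 10; lo=0, mid=0, hi=6
A[mid]=17>10: swap A[0],A[6]; hi=5 → [5, 16, 9, 11, 10, 14, 17]
A[mid]=5<10: swap A[0],A[0]; lo=1,mid=1 → [5, 16, 9, 11, 10, 14, 17]
A[mid]=16>10: swap A[1],A[5]; hi=4 → [5, 14, 9, 11, 10, 16, 17]
A[mid]=14>10: swap A[1],A[4]; hi=3 → [5, 10, 9, 11, 14, 16, 17]
A[mid]=10=10: mid=2
A[mid]=9<10: swap A[1],A[2]; lo=2,mid=3 → [5, 9, 10, 11, 14, 16, 17]
A[mid]=11>10: swap A[3],A[3]; hi=2 → [5, 9, 10, 11, 14, 16, 17]
end: lo=2, hi=2; A = [5, 9, 10, 11, 14, 16, 17]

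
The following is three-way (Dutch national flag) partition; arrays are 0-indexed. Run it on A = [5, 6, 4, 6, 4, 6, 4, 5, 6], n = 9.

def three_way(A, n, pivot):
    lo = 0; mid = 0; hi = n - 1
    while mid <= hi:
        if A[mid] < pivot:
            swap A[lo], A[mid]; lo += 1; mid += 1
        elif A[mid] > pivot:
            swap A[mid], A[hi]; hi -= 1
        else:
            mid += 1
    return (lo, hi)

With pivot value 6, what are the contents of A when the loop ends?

[5, 4, 4, 4, 5, 6, 6, 6, 6]

pivot = 6; lo=0, mid=0, hi=8
A[mid]=5<6: swap A[0],A[0]; lo=1,mid=1 → [5, 6, 4, 6, 4, 6, 4, 5, 6]
A[mid]=6=6: mid=2
A[mid]=4<6: swap A[1],A[2]; lo=2,mid=3 → [5, 4, 6, 6, 4, 6, 4, 5, 6]
A[mid]=6=6: mid=4
A[mid]=4<6: swap A[2],A[4]; lo=3,mid=5 → [5, 4, 4, 6, 6, 6, 4, 5, 6]
A[mid]=6=6: mid=6
A[mid]=4<6: swap A[3],A[6]; lo=4,mid=7 → [5, 4, 4, 4, 6, 6, 6, 5, 6]
A[mid]=5<6: swap A[4],A[7]; lo=5,mid=8 → [5, 4, 4, 4, 5, 6, 6, 6, 6]
A[mid]=6=6: mid=9
end: lo=5, hi=8; A = [5, 4, 4, 4, 5, 6, 6, 6, 6]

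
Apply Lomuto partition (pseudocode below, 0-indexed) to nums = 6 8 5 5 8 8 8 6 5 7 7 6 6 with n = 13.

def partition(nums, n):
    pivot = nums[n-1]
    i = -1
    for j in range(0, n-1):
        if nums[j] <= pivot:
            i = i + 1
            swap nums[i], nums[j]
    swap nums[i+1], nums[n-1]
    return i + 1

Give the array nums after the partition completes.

pivot = nums[12] = 6; i = -1
j=0: nums[0]=6 ≤ 6 → i=0, swap nums[0],nums[0] (no change) → 6 8 5 5 8 8 8 6 5 7 7 6 6
j=1: nums[1]=8 > 6 → no swap
j=2: nums[2]=5 ≤ 6 → i=1, swap nums[1],nums[2] → 6 5 8 5 8 8 8 6 5 7 7 6 6
j=3: nums[3]=5 ≤ 6 → i=2, swap nums[2],nums[3] → 6 5 5 8 8 8 8 6 5 7 7 6 6
j=4: nums[4]=8 > 6 → no swap
j=5: nums[5]=8 > 6 → no swap
j=6: nums[6]=8 > 6 → no swap
j=7: nums[7]=6 ≤ 6 → i=3, swap nums[3],nums[7] → 6 5 5 6 8 8 8 8 5 7 7 6 6
j=8: nums[8]=5 ≤ 6 → i=4, swap nums[4],nums[8] → 6 5 5 6 5 8 8 8 8 7 7 6 6
j=9: nums[9]=7 > 6 → no swap
j=10: nums[10]=7 > 6 → no swap
j=11: nums[11]=6 ≤ 6 → i=5, swap nums[5],nums[11] → 6 5 5 6 5 6 8 8 8 7 7 8 6
final swap nums[6],nums[12] → 6 5 5 6 5 6 6 8 8 7 7 8 8; return 6

6 5 5 6 5 6 6 8 8 7 7 8 8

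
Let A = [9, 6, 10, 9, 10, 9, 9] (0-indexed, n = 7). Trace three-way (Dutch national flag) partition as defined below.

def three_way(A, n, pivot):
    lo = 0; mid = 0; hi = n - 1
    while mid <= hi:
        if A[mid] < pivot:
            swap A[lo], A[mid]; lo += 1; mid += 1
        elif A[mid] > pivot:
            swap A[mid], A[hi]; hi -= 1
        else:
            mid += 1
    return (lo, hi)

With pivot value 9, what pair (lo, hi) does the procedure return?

(1, 4)

lo=0 mid=0 hi=6
9=9: mid=1
6<9: swap(0,1), lo=1 mid=2 ⇒ [6, 9, 10, 9, 10, 9, 9]
10>9: swap(2,6), hi=5 ⇒ [6, 9, 9, 9, 10, 9, 10]
9=9: mid=3
9=9: mid=4
10>9: swap(4,5), hi=4 ⇒ [6, 9, 9, 9, 9, 10, 10]
9=9: mid=5
done. lo=1 hi=4; A=[6, 9, 9, 9, 9, 10, 10]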